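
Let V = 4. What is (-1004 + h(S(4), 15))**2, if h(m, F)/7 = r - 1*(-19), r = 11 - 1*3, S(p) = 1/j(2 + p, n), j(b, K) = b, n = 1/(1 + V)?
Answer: 664225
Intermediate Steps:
n = 1/5 (n = 1/(1 + 4) = 1/5 ≈ 0.20000)
S(p) = 1/(2 + p)
r = 8 (r = 11 - 3 = 8)
h(m, F) = 189 (h(m, F) = 7*(8 - 1*(-19)) = 7*(8 + 19) = 7*27 = 189)
(-1004 + h(S(4), 15))**2 = (-1004 + 189)**2 = (-815)**2 = 664225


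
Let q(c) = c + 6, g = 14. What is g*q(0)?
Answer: 84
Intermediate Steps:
q(c) = 6 + c
g*q(0) = 14*(6 + 0) = 14*6 = 84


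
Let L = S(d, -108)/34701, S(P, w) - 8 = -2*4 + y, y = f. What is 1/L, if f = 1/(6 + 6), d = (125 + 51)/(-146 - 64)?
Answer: 416412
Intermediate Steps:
d = -88/105 (d = 176/(-210) = 176*(-1/210) = -88/105 ≈ -0.83809)
f = 1/12 ≈ 0.083333
y = 1/12 ≈ 0.083333
S(P, w) = 1/12 (S(P, w) = 8 + (-2*4 + 1/12) = 8 + (-8 + 1/12) = 8 - 95/12 = 1/12)
L = 1/416412 (L = (1/12)/34701 = (1/12)*(1/34701) = 1/416412 ≈ 2.4015e-6)
1/L = 1/(1/416412) = 416412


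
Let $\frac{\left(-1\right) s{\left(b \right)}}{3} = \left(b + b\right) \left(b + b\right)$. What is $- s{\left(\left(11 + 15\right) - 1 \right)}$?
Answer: $7500$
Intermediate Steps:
$s{\left(b \right)} = - 12 b^{2}$ ($s{\left(b \right)} = - 3 \left(b + b\right) \left(b + b\right) = - 3 \cdot 2 b 2 b = - 3 \cdot 4 b^{2} = - 12 b^{2}$)
$- s{\left(\left(11 + 15\right) - 1 \right)} = - \left(-12\right) \left(\left(11 + 15\right) - 1\right)^{2} = - \left(-12\right) \left(26 - 1\right)^{2} = - \left(-12\right) 25^{2} = - \left(-12\right) 625 = \left(-1\right) \left(-7500\right) = 7500$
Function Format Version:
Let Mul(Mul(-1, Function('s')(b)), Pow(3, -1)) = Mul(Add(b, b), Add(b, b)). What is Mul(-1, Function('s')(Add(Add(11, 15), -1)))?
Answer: 7500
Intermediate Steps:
Function('s')(b) = Mul(-12, Pow(b, 2)) (Function('s')(b) = Mul(-3, Mul(Add(b, b), Add(b, b))) = Mul(-3, Mul(Mul(2, b), Mul(2, b))) = Mul(-3, Mul(4, Pow(b, 2))) = Mul(-12, Pow(b, 2)))
Mul(-1, Function('s')(Add(Add(11, 15), -1))) = Mul(-1, Mul(-12, Pow(Add(Add(11, 15), -1), 2))) = Mul(-1, Mul(-12, Pow(Add(26, -1), 2))) = Mul(-1, Mul(-12, Pow(25, 2))) = Mul(-1, Mul(-12, 625)) = Mul(-1, -7500) = 7500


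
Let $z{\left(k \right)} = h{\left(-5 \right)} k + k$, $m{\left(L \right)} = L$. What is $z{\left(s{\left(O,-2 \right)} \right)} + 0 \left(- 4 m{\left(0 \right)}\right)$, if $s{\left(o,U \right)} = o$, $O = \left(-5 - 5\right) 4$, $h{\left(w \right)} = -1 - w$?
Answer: $-200$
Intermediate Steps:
$O = -40$ ($O = \left(-10\right) 4 = -40$)
$z{\left(k \right)} = 5 k$ ($z{\left(k \right)} = \left(-1 - -5\right) k + k = \left(-1 + 5\right) k + k = 4 k + k = 5 k$)
$z{\left(s{\left(O,-2 \right)} \right)} + 0 \left(- 4 m{\left(0 \right)}\right) = 5 \left(-40\right) + 0 \left(\left(-4\right) 0\right) = -200 + 0 \cdot 0 = -200 + 0 = -200$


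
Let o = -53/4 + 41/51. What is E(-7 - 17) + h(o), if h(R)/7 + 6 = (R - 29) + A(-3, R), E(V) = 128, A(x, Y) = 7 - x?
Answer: -27361/204 ≈ -134.12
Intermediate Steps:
o = -2539/204 (o = -53*1/4 + 41*(1/51) = -53/4 + 41/51 = -2539/204 ≈ -12.446)
h(R) = -175 + 7*R (h(R) = -42 + 7*((R - 29) + (7 - 1*(-3))) = -42 + 7*((-29 + R) + (7 + 3)) = -42 + 7*((-29 + R) + 10) = -42 + 7*(-19 + R) = -42 + (-133 + 7*R) = -175 + 7*R)
E(-7 - 17) + h(o) = 128 + (-175 + 7*(-2539/204)) = 128 + (-175 - 17773/204) = 128 - 53473/204 = -27361/204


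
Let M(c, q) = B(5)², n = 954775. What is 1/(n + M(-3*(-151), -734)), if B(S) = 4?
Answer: 1/954791 ≈ 1.0473e-6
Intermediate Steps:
M(c, q) = 16 (M(c, q) = 4² = 16)
1/(n + M(-3*(-151), -734)) = 1/(954775 + 16) = 1/954791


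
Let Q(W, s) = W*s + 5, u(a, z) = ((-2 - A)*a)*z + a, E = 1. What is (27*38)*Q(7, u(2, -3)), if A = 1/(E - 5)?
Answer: 94905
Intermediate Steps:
A = -¼ (A = 1/(1 - 5) = 1/(-4) = -¼ ≈ -0.25000)
u(a, z) = a - 7*a*z/4 (u(a, z) = ((-2 - 1*(-¼))*a)*z + a = ((-2 + ¼)*a)*z + a = (-7*a/4)*z + a = -7*a*z/4 + a = a - 7*a*z/4)
Q(W, s) = 5 + W*s
(27*38)*Q(7, u(2, -3)) = (27*38)*(5 + 7*((¼)*2*(4 - 7*(-3)))) = 1026*(5 + 7*((¼)*2*(4 + 21))) = 1026*(5 + 7*((¼)*2*25)) = 1026*(5 + 7*(25/2)) = 1026*(5 + 175/2) = 1026*(185/2) = 94905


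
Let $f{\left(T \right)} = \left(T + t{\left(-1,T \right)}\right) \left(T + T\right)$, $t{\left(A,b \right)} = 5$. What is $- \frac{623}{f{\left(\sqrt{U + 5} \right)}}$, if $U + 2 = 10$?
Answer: $\frac{623}{24} - \frac{3115 \sqrt{13}}{312} \approx -10.039$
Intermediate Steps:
$U = 8$ ($U = -2 + 10 = 8$)
$f{\left(T \right)} = 2 T \left(5 + T\right)$ ($f{\left(T \right)} = \left(T + 5\right) \left(T + T\right) = \left(5 + T\right) 2 T = 2 T \left(5 + T\right)$)
$- \frac{623}{f{\left(\sqrt{U + 5} \right)}} = - \frac{623}{2 \sqrt{8 + 5} \left(5 + \sqrt{8 + 5}\right)} = - \frac{623}{2 \sqrt{13} \left(5 + \sqrt{13}\right)} = - 623 \frac{\sqrt{13}}{26 \left(5 + \sqrt{13}\right)} = - \frac{623 \sqrt{13}}{26 \left(5 + \sqrt{13}\right)}$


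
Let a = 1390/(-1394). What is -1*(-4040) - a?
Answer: 2816575/697 ≈ 4041.0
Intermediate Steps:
a = -695/697 (a = 1390*(-1/1394) = -695/697 ≈ -0.99713)
-1*(-4040) - a = -1*(-4040) - 1*(-695/697) = 4040 + 695/697 = 2816575/697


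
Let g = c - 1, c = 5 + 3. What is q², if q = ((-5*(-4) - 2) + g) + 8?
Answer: 1089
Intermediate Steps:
c = 8
g = 7 (g = 8 - 1 = 7)
q = 33 (q = ((-5*(-4) - 2) + 7) + 8 = ((20 - 2) + 7) + 8 = (18 + 7) + 8 = 25 + 8 = 33)
q² = 33² = 1089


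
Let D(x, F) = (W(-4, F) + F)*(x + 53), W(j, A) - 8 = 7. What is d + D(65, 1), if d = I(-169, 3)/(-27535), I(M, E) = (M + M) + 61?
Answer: 51986357/27535 ≈ 1888.0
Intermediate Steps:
I(M, E) = 61 + 2*M (I(M, E) = 2*M + 61 = 61 + 2*M)
W(j, A) = 15 (W(j, A) = 8 + 7 = 15)
d = 277/27535 (d = (61 + 2*(-169))/(-27535) = (61 - 338)*(-1/27535) = -277*(-1/27535) = 277/27535 ≈ 0.010060)
D(x, F) = (15 + F)*(53 + x) (D(x, F) = (15 + F)*(x + 53) = (15 + F)*(53 + x))
d + D(65, 1) = 277/27535 + (795 + 15*65 + 53*1 + 1*65) = 277/27535 + (795 + 975 + 53 + 65) = 277/27535 + 1888 = 51986357/27535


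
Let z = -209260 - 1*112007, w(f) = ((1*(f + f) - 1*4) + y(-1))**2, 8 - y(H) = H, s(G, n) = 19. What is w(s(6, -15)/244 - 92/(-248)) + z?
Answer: -4594752731883/14303524 ≈ -3.2123e+5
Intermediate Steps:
y(H) = 8 - H
w(f) = (5 + 2*f)**2 (w(f) = ((1*(f + f) - 1*4) + (8 - 1*(-1)))**2 = ((1*(2*f) - 4) + (8 + 1))**2 = ((2*f - 4) + 9)**2 = ((-4 + 2*f) + 9)**2 = (5 + 2*f)**2)
z = -321267 (z = -209260 - 112007 = -321267)
w(s(6, -15)/244 - 92/(-248)) + z = (5 + 2*(19/244 - 92/(-248)))**2 - 321267 = (5 + 2*(19*(1/244) - 92*(-1/248)))**2 - 321267 = (5 + 2*(19/244 + 23/62))**2 - 321267 = (5 + 2*(3395/7564))**2 - 321267 = (5 + 3395/3782)**2 - 321267 = (22305/3782)**2 - 321267 = 497513025/14303524 - 321267 = -4594752731883/14303524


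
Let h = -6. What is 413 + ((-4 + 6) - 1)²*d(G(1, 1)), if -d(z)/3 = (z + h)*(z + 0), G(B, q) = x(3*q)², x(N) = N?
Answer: 332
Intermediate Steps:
G(B, q) = 9*q² (G(B, q) = (3*q)² = 9*q²)
d(z) = -3*z*(-6 + z) (d(z) = -3*(z - 6)*(z + 0) = -3*(-6 + z)*z = -3*z*(-6 + z))
413 + ((-4 + 6) - 1)²*d(G(1, 1)) = 413 + ((-4 + 6) - 1)²*(3*(9*1²)*(6 - 9*1²)) = 413 + (2 - 1)²*(3*(9*1)*(6 - 9)) = 413 + 1²*(3*9*(6 - 1*9)) = 413 + 1*(3*9*(6 - 9)) = 413 + 1*(3*9*(-3)) = 413 + 1*(-81) = 413 - 81 = 332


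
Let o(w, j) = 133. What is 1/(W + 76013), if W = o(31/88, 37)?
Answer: 1/76146 ≈ 1.3133e-5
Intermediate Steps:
W = 133
1/(W + 76013) = 1/(133 + 76013) = 1/76146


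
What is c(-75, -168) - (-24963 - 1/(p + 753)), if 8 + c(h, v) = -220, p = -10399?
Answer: 238593809/9646 ≈ 24735.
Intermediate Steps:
c(h, v) = -228 (c(h, v) = -8 - 220 = -228)
c(-75, -168) - (-24963 - 1/(p + 753)) = -228 - (-24963 - 1/(-10399 + 753)) = -228 - (-24963 - 1/(-9646)) = -228 - (-24963 - 1*(-1/9646)) = -228 - (-24963 + 1/9646) = -228 - 1*(-240793097/9646) = -228 + 240793097/9646 = 238593809/9646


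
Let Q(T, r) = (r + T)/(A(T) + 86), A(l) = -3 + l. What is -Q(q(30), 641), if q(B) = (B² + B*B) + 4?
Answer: -815/629 ≈ -1.2957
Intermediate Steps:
q(B) = 4 + 2*B² (q(B) = (B² + B²) + 4 = 2*B² + 4 = 4 + 2*B²)
Q(T, r) = (T + r)/(83 + T) (Q(T, r) = (r + T)/((-3 + T) + 86) = (T + r)/(83 + T))
-Q(q(30), 641) = -((4 + 2*30²) + 641)/(83 + (4 + 2*30²)) = -((4 + 2*900) + 641)/(83 + (4 + 2*900)) = -((4 + 1800) + 641)/(83 + (4 + 1800)) = -(1804 + 641)/(83 + 1804) = -2445/1887 = -1*815/629 = -815/629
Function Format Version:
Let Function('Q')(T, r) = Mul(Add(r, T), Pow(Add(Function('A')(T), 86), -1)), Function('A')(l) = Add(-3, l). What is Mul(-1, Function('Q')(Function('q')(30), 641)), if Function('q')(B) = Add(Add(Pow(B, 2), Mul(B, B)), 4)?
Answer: Rational(-815, 629) ≈ -1.2957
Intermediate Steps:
Function('q')(B) = Add(4, Mul(2, Pow(B, 2))) (Function('q')(B) = Add(Add(Pow(B, 2), Pow(B, 2)), 4) = Add(Mul(2, Pow(B, 2)), 4) = Add(4, Mul(2, Pow(B, 2))))
Function('Q')(T, r) = Mul(Pow(Add(83, T), -1), Add(T, r)) (Function('Q')(T, r) = Mul(Add(r, T), Pow(Add(Add(-3, T), 86), -1)) = Mul(Add(T, r), Pow(Add(83, T), -1)) = Mul(Pow(Add(83, T), -1), Add(T, r)))
Mul(-1, Function('Q')(Function('q')(30), 641)) = Mul(-1, Mul(Pow(Add(83, Add(4, Mul(2, Pow(30, 2)))), -1), Add(Add(4, Mul(2, Pow(30, 2))), 641))) = Mul(-1, Mul(Pow(Add(83, Add(4, Mul(2, 900))), -1), Add(Add(4, Mul(2, 900)), 641))) = Mul(-1, Mul(Pow(Add(83, Add(4, 1800)), -1), Add(Add(4, 1800), 641))) = Mul(-1, Mul(Pow(Add(83, 1804), -1), Add(1804, 641))) = Mul(-1, Mul(Pow(1887, -1), 2445)) = Mul(-1, Mul(Rational(1, 1887), 2445)) = Mul(-1, Rational(815, 629)) = Rational(-815, 629)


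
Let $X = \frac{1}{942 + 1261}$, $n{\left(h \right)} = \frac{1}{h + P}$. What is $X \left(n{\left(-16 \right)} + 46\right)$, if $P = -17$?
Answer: $\frac{1517}{72699} \approx 0.020867$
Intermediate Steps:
$n{\left(h \right)} = \frac{1}{-17 + h}$ ($n{\left(h \right)} = \frac{1}{h - 17} = \frac{1}{-17 + h}$)
$X = \frac{1}{2203} \approx 0.00045393$
$X \left(n{\left(-16 \right)} + 46\right) = \frac{\frac{1}{-17 - 16} + 46}{2203} = \frac{\frac{1}{-33} + 46}{2203} = \frac{- \frac{1}{33} + 46}{2203} = \frac{1}{2203} \cdot \frac{1517}{33} = \frac{1517}{72699}$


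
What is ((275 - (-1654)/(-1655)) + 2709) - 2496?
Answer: 805986/1655 ≈ 487.00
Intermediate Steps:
((275 - (-1654)/(-1655)) + 2709) - 2496 = ((275 - (-1654)*(-1)/1655) + 2709) - 2496 = ((275 - 1*1654/1655) + 2709) - 2496 = ((275 - 1654/1655) + 2709) - 2496 = (453471/1655 + 2709) - 2496 = 4936866/1655 - 2496 = 805986/1655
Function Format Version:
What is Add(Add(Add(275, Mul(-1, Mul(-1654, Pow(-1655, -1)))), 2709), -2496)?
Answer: Rational(805986, 1655) ≈ 487.00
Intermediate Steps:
Add(Add(Add(275, Mul(-1, Mul(-1654, Pow(-1655, -1)))), 2709), -2496) = Add(Add(Add(275, Mul(-1, Mul(-1654, Rational(-1, 1655)))), 2709), -2496) = Add(Add(Add(275, Mul(-1, Rational(1654, 1655))), 2709), -2496) = Add(Add(Add(275, Rational(-1654, 1655)), 2709), -2496) = Add(Add(Rational(453471, 1655), 2709), -2496) = Add(Rational(4936866, 1655), -2496) = Rational(805986, 1655)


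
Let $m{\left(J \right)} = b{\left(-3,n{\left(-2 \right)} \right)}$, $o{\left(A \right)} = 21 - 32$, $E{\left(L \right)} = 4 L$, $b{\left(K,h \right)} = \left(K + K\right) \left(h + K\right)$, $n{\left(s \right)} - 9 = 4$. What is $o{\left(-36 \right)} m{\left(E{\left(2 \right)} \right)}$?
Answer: $660$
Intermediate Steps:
$n{\left(s \right)} = 13$ ($n{\left(s \right)} = 9 + 4 = 13$)
$b{\left(K,h \right)} = 2 K \left(K + h\right)$
$o{\left(A \right)} = -11$
$m{\left(J \right)} = -60$ ($m{\left(J \right)} = 2 \left(-3\right) \left(-3 + 13\right) = 2 \left(-3\right) 10 = -60$)
$o{\left(-36 \right)} m{\left(E{\left(2 \right)} \right)} = \left(-11\right) \left(-60\right) = 660$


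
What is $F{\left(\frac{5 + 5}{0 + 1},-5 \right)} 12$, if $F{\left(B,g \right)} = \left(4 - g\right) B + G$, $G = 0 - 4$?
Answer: $1032$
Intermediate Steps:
$G = -4$
$F{\left(B,g \right)} = -4 + B \left(4 - g\right)$ ($F{\left(B,g \right)} = \left(4 - g\right) B - 4 = B \left(4 - g\right) - 4 = -4 + B \left(4 - g\right)$)
$F{\left(\frac{5 + 5}{0 + 1},-5 \right)} 12 = \left(-4 + 4 \frac{5 + 5}{0 + 1} - \frac{5 + 5}{0 + 1} \left(-5\right)\right) 12 = \left(-4 + 4 \cdot \frac{10}{1} - \frac{10}{1} \left(-5\right)\right) 12 = \left(-4 + 4 \cdot 10 \cdot 1 - 10 \cdot 1 \left(-5\right)\right) 12 = \left(-4 + 4 \cdot 10 - 10 \left(-5\right)\right) 12 = \left(-4 + 40 + 50\right) 12 = 86 \cdot 12 = 1032$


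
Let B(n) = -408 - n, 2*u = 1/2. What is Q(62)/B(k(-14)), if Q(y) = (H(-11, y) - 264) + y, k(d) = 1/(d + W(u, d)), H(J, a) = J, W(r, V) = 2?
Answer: 2556/4895 ≈ 0.52217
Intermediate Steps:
u = ¼ (u = (½)/2 = (½)*(½) = ¼ ≈ 0.25000)
k(d) = 1/(2 + d) (k(d) = 1/(d + 2) = 1/(2 + d))
Q(y) = -275 + y (Q(y) = (-11 - 264) + y = -275 + y)
Q(62)/B(k(-14)) = (-275 + 62)/(-408 - 1/(2 - 14)) = -213/(-408 - 1/(-12)) = -213/(-408 - 1*(-1/12)) = -213/(-408 + 1/12) = -213/(-4895/12) = -213*(-12/4895) = 2556/4895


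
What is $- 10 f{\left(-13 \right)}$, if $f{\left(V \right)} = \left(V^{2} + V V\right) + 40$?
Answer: $-3780$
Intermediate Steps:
$f{\left(V \right)} = 40 + 2 V^{2}$ ($f{\left(V \right)} = \left(V^{2} + V^{2}\right) + 40 = 2 V^{2} + 40 = 40 + 2 V^{2}$)
$- 10 f{\left(-13 \right)} = - 10 \left(40 + 2 \left(-13\right)^{2}\right) = - 10 \left(40 + 2 \cdot 169\right) = - 10 \left(40 + 338\right) = \left(-10\right) 378 = -3780$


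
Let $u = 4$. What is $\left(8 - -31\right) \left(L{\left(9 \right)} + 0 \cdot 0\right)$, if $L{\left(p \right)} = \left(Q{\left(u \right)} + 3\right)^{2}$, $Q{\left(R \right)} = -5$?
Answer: $156$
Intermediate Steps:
$L{\left(p \right)} = 4$ ($L{\left(p \right)} = \left(-5 + 3\right)^{2} = \left(-2\right)^{2} = 4$)
$\left(8 - -31\right) \left(L{\left(9 \right)} + 0 \cdot 0\right) = \left(8 - -31\right) \left(4 + 0 \cdot 0\right) = \left(8 + 31\right) \left(4 + 0\right) = 39 \cdot 4 = 156$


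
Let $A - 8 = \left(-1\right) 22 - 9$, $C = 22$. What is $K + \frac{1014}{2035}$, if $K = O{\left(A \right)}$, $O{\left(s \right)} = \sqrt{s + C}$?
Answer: $\frac{1014}{2035} + i \approx 0.49828 + 1.0 i$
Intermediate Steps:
$A = -23$ ($A = 8 - 31 = -23$)
$O{\left(s \right)} = \sqrt{22 + s}$ ($O{\left(s \right)} = \sqrt{s + 22} = \sqrt{22 + s}$)
$K = i$ ($K = \sqrt{22 - 23} = \sqrt{-1} = i \approx 1.0 i$)
$K + \frac{1014}{2035} = i + \frac{1014}{2035} = \frac{1014}{2035} + i$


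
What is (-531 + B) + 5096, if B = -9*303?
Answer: 1838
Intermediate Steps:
B = -2727
(-531 + B) + 5096 = (-531 - 2727) + 5096 = -3258 + 5096 = 1838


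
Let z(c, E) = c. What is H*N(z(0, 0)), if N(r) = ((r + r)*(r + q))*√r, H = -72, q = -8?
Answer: 0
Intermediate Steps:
N(r) = 2*r^(3/2)*(-8 + r) (N(r) = ((r + r)*(r - 8))*√r = ((2*r)*(-8 + r))*√r = (2*r*(-8 + r))*√r = 2*r^(3/2)*(-8 + r))
H*N(z(0, 0)) = -144*0^(3/2)*(-8 + 0) = -144*0*(-8) = -72*0 = 0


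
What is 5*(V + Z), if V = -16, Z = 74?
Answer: 290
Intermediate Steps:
5*(V + Z) = 5*(-16 + 74) = 5*58 = 290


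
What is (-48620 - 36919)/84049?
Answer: -85539/84049 ≈ -1.0177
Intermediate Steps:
(-48620 - 36919)/84049 = -85539*1/84049 = -85539/84049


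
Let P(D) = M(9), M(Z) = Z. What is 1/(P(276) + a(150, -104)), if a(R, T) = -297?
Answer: -1/288 ≈ -0.0034722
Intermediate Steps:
P(D) = 9
1/(P(276) + a(150, -104)) = 1/(9 - 297) = 1/(-288) = -1/288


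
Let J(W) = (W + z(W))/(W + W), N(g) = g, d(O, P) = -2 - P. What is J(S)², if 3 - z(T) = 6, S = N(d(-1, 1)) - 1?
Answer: 49/64 ≈ 0.76563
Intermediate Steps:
S = -4 (S = (-2 - 1*1) - 1 = (-2 - 1) - 1 = -3 - 1 = -4)
z(T) = -3 (z(T) = 3 - 1*6 = 3 - 6 = -3)
J(W) = (-3 + W)/(2*W) (J(W) = (W - 3)/(W + W) = (-3 + W)/((2*W)) = (-3 + W)*(1/(2*W)) = (-3 + W)/(2*W))
J(S)² = ((½)*(-3 - 4)/(-4))² = ((½)*(-¼)*(-7))² = (7/8)² = 49/64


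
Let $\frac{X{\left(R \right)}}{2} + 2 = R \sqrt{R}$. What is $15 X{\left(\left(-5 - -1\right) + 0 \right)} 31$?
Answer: $-1860 - 7440 i \approx -1860.0 - 7440.0 i$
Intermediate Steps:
$X{\left(R \right)} = -4 + 2 R^{\frac{3}{2}}$ ($X{\left(R \right)} = -4 + 2 R \sqrt{R} = -4 + 2 R^{\frac{3}{2}}$)
$15 X{\left(\left(-5 - -1\right) + 0 \right)} 31 = 15 \left(-4 + 2 \left(\left(-5 - -1\right) + 0\right)^{\frac{3}{2}}\right) 31 = 15 \left(-4 + 2 \left(\left(-5 + 1\right) + 0\right)^{\frac{3}{2}}\right) 31 = 15 \left(-4 + 2 \left(-4 + 0\right)^{\frac{3}{2}}\right) 31 = 15 \left(-4 + 2 \left(-4\right)^{\frac{3}{2}}\right) 31 = 15 \left(-4 + 2 \left(- 8 i\right)\right) 31 = 15 \left(-4 - 16 i\right) 31 = \left(-60 - 240 i\right) 31 = -1860 - 7440 i$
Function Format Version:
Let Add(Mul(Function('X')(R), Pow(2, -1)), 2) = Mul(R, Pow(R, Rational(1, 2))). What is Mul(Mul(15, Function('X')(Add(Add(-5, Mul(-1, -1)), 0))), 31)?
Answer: Add(-1860, Mul(-7440, I)) ≈ Add(-1860.0, Mul(-7440.0, I))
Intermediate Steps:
Function('X')(R) = Add(-4, Mul(2, Pow(R, Rational(3, 2)))) (Function('X')(R) = Add(-4, Mul(2, Mul(R, Pow(R, Rational(1, 2))))) = Add(-4, Mul(2, Pow(R, Rational(3, 2)))))
Mul(Mul(15, Function('X')(Add(Add(-5, Mul(-1, -1)), 0))), 31) = Mul(Mul(15, Add(-4, Mul(2, Pow(Add(Add(-5, Mul(-1, -1)), 0), Rational(3, 2))))), 31) = Mul(Mul(15, Add(-4, Mul(2, Pow(Add(Add(-5, 1), 0), Rational(3, 2))))), 31) = Mul(Mul(15, Add(-4, Mul(2, Pow(Add(-4, 0), Rational(3, 2))))), 31) = Mul(Mul(15, Add(-4, Mul(2, Pow(-4, Rational(3, 2))))), 31) = Mul(Mul(15, Add(-4, Mul(2, Mul(-8, I)))), 31) = Mul(Mul(15, Add(-4, Mul(-16, I))), 31) = Mul(Add(-60, Mul(-240, I)), 31) = Add(-1860, Mul(-7440, I))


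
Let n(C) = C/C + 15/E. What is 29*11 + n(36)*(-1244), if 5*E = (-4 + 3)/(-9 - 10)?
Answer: -1773625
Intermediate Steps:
E = 1/95 (E = ((-4 + 3)/(-9 - 10))/5 = (-1/(-19))/5 = (-1*(-1/19))/5 = (1/5)*(1/19) = 1/95 ≈ 0.010526)
n(C) = 1426 (n(C) = C/C + 15/(1/95) = 1 + 15*95 = 1 + 1425 = 1426)
29*11 + n(36)*(-1244) = 29*11 + 1426*(-1244) = 319 - 1773944 = -1773625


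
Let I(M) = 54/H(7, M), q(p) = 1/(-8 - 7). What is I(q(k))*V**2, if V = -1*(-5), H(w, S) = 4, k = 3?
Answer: 675/2 ≈ 337.50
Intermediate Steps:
q(p) = -1/15 (q(p) = 1/(-15) = -1/15)
I(M) = 27/2 (I(M) = 54/4 = 54*(1/4) = 27/2)
V = 5
I(q(k))*V**2 = (27/2)*5**2 = (27/2)*25 = 675/2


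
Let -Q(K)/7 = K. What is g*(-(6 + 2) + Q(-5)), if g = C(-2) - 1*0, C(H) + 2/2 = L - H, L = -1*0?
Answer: 27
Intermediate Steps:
Q(K) = -7*K
L = 0
C(H) = -1 - H (C(H) = -1 + (0 - H) = -1 - H)
g = 1 (g = (-1 - 1*(-2)) - 1*0 = (-1 + 2) + 0 = 1 + 0 = 1)
g*(-(6 + 2) + Q(-5)) = 1*(-(6 + 2) - 7*(-5)) = 1*(-1*8 + 35) = 1*(-8 + 35) = 1*27 = 27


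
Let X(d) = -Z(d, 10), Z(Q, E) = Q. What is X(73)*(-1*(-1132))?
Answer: -82636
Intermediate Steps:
X(d) = -d
X(73)*(-1*(-1132)) = (-1*73)*(-1*(-1132)) = -73*1132 = -82636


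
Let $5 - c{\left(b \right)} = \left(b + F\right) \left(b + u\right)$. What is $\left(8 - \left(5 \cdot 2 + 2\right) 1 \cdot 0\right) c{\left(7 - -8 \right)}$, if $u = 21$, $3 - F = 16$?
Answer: $-536$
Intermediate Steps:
$F = -13$ ($F = 3 - 16 = -13$)
$c{\left(b \right)} = 5 - \left(-13 + b\right) \left(21 + b\right)$ ($c{\left(b \right)} = 5 - \left(b - 13\right) \left(b + 21\right) = 5 - \left(-13 + b\right) \left(21 + b\right)$)
$\left(8 - \left(5 \cdot 2 + 2\right) 1 \cdot 0\right) c{\left(7 - -8 \right)} = \left(8 - \left(5 \cdot 2 + 2\right) 1 \cdot 0\right) \left(278 - \left(7 - -8\right)^{2} - 8 \left(7 - -8\right)\right) = \left(8 - \left(10 + 2\right) 1 \cdot 0\right) \left(278 - \left(7 + 8\right)^{2} - 8 \left(7 + 8\right)\right) = \left(8 - 12 \cdot 1 \cdot 0\right) \left(278 - 15^{2} - 120\right) = \left(8 - 12 \cdot 0\right) \left(278 - 225 - 120\right) = \left(8 - 0\right) \left(278 - 225 - 120\right) = \left(8 + 0\right) \left(-67\right) = 8 \left(-67\right) = -536$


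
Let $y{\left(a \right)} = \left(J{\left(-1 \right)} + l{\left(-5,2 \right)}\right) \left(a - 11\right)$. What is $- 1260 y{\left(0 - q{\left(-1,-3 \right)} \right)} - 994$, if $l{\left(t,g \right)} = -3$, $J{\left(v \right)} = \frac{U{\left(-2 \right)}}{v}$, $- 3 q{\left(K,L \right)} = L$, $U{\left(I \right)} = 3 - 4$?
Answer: $-31234$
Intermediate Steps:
$U{\left(I \right)} = -1$
$q{\left(K,L \right)} = - \frac{L}{3}$
$J{\left(v \right)} = - \frac{1}{v}$
$y{\left(a \right)} = 22 - 2 a$ ($y{\left(a \right)} = \left(- \frac{1}{-1} - 3\right) \left(a - 11\right) = \left(\left(-1\right) \left(-1\right) - 3\right) \left(-11 + a\right) = \left(1 - 3\right) \left(-11 + a\right) = - 2 \left(-11 + a\right) = 22 - 2 a$)
$- 1260 y{\left(0 - q{\left(-1,-3 \right)} \right)} - 994 = - 1260 \left(22 - 2 \left(0 - \left(- \frac{1}{3}\right) \left(-3\right)\right)\right) - 994 = - 1260 \left(22 - 2 \left(0 - 1\right)\right) - 994 = - 1260 \left(22 - -2\right) - 994 = - 1260 \left(22 + 2\right) - 994 = \left(-1260\right) 24 - 994 = -30240 - 994 = -31234$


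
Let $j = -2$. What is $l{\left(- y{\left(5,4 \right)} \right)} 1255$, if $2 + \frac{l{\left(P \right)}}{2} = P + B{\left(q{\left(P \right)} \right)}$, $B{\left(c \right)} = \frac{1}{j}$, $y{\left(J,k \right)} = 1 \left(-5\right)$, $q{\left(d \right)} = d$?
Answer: $6275$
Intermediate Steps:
$y{\left(J,k \right)} = -5$
$B{\left(c \right)} = - \frac{1}{2}$ ($B{\left(c \right)} = \frac{1}{-2} = - \frac{1}{2}$)
$l{\left(P \right)} = -5 + 2 P$ ($l{\left(P \right)} = -4 + 2 \left(P - \frac{1}{2}\right) = -4 + 2 \left(- \frac{1}{2} + P\right) = -4 + \left(-1 + 2 P\right) = -5 + 2 P$)
$l{\left(- y{\left(5,4 \right)} \right)} 1255 = \left(-5 + 2 \left(\left(-1\right) \left(-5\right)\right)\right) 1255 = \left(-5 + 2 \cdot 5\right) 1255 = \left(-5 + 10\right) 1255 = 5 \cdot 1255 = 6275$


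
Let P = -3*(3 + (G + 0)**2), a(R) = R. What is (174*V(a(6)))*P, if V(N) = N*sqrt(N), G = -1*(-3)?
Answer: -37584*sqrt(6) ≈ -92062.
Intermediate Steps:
G = 3
V(N) = N**(3/2)
P = -36 (P = -3*(3 + (3 + 0)**2) = -3*(3 + 3**2) = -3*(3 + 9) = -3*12 = -36)
(174*V(a(6)))*P = (174*6**(3/2))*(-36) = (174*(6*sqrt(6)))*(-36) = (1044*sqrt(6))*(-36) = -37584*sqrt(6)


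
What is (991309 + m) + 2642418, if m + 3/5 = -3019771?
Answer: 3069777/5 ≈ 6.1396e+5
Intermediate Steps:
m = -15098858/5 (m = -⅗ - 3019771 = -15098858/5 ≈ -3.0198e+6)
(991309 + m) + 2642418 = (991309 - 15098858/5) + 2642418 = -10142313/5 + 2642418 = 3069777/5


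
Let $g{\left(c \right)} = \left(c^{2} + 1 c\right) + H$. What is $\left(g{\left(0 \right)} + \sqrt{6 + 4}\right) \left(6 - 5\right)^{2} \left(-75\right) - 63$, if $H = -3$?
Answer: $162 - 75 \sqrt{10} \approx -75.171$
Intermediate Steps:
$g{\left(c \right)} = -3 + c + c^{2}$ ($g{\left(c \right)} = \left(c^{2} + 1 c\right) - 3 = \left(c^{2} + c\right) - 3 = \left(c + c^{2}\right) - 3 = -3 + c + c^{2}$)
$\left(g{\left(0 \right)} + \sqrt{6 + 4}\right) \left(6 - 5\right)^{2} \left(-75\right) - 63 = \left(\left(-3 + 0 + 0^{2}\right) + \sqrt{6 + 4}\right) \left(6 - 5\right)^{2} \left(-75\right) - 63 = \left(\left(-3 + 0 + 0\right) + \sqrt{10}\right) 1^{2} \left(-75\right) - 63 = \left(-3 + \sqrt{10}\right) 1 \left(-75\right) - 63 = \left(-3 + \sqrt{10}\right) \left(-75\right) - 63 = \left(225 - 75 \sqrt{10}\right) - 63 = 162 - 75 \sqrt{10}$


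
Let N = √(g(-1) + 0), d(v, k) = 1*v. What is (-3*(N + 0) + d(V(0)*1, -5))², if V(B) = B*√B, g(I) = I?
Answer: -9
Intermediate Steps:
V(B) = B^(3/2)
d(v, k) = v
N = I (N = √(-1 + 0) = √(-1) = I ≈ 1.0*I)
(-3*(N + 0) + d(V(0)*1, -5))² = (-3*(I + 0) + 0^(3/2)*1)² = (-3*I + 0*1)² = (-3*I + 0)² = (-3*I)² = -9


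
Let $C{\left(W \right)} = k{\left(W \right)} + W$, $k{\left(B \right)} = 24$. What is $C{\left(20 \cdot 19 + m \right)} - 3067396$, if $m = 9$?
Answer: $-3066983$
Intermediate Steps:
$C{\left(W \right)} = 24 + W$
$C{\left(20 \cdot 19 + m \right)} - 3067396 = \left(24 + \left(20 \cdot 19 + 9\right)\right) - 3067396 = \left(24 + \left(380 + 9\right)\right) - 3067396 = \left(24 + 389\right) - 3067396 = 413 - 3067396 = -3066983$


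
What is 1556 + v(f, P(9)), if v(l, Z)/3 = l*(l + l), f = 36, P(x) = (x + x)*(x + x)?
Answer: 9332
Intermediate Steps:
P(x) = 4*x**2 (P(x) = (2*x)*(2*x) = 4*x**2)
v(l, Z) = 6*l**2 (v(l, Z) = 3*(l*(l + l)) = 3*(l*(2*l)) = 3*(2*l**2) = 6*l**2)
1556 + v(f, P(9)) = 1556 + 6*36**2 = 1556 + 6*1296 = 1556 + 7776 = 9332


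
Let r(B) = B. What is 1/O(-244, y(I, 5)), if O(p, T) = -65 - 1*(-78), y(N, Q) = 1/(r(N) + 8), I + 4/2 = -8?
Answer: 1/13 ≈ 0.076923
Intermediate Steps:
I = -10 (I = -2 - 8 = -10)
y(N, Q) = 1/(8 + N) (y(N, Q) = 1/(N + 8) = 1/(8 + N))
O(p, T) = 13 (O(p, T) = -65 + 78 = 13)
1/O(-244, y(I, 5)) = 1/13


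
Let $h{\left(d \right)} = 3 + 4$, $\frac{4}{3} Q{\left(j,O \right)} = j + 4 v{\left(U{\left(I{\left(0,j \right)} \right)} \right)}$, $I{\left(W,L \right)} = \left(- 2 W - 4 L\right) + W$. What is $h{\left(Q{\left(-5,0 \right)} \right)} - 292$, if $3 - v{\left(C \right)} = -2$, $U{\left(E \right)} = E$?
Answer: $-285$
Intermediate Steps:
$I{\left(W,L \right)} = - W - 4 L$ ($I{\left(W,L \right)} = \left(- 4 L - 2 W\right) + W = - W - 4 L$)
$v{\left(C \right)} = 5$ ($v{\left(C \right)} = 3 - -2 = 3 + 2 = 5$)
$Q{\left(j,O \right)} = 15 + \frac{3 j}{4}$ ($Q{\left(j,O \right)} = \frac{3 \left(j + 4 \cdot 5\right)}{4} = \frac{3 \left(j + 20\right)}{4} = \frac{3 \left(20 + j\right)}{4} = 15 + \frac{3 j}{4}$)
$h{\left(d \right)} = 7$
$h{\left(Q{\left(-5,0 \right)} \right)} - 292 = 7 - 292 = -285$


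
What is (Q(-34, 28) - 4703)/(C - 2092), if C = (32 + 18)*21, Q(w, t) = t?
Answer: 4675/1042 ≈ 4.4866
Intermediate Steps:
C = 1050 (C = 50*21 = 1050)
(Q(-34, 28) - 4703)/(C - 2092) = (28 - 4703)/(1050 - 2092) = -4675/(-1042) = -4675*(-1/1042) = 4675/1042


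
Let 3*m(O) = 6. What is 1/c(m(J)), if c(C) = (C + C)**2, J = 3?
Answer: 1/16 ≈ 0.062500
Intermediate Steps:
m(O) = 2 (m(O) = (1/3)*6 = 2)
c(C) = 4*C**2 (c(C) = (2*C)**2 = 4*C**2)
1/c(m(J)) = 1/(4*2**2) = 1/(4*4) = 1/16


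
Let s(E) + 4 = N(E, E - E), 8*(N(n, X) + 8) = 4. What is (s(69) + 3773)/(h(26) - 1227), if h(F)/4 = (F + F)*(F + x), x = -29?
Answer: -7523/3702 ≈ -2.0321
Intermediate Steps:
h(F) = 8*F*(-29 + F) (h(F) = 4*((F + F)*(F - 29)) = 4*((2*F)*(-29 + F)) = 4*(2*F*(-29 + F)) = 8*F*(-29 + F))
N(n, X) = -15/2 (N(n, X) = -8 + (1/8)*4 = -8 + 1/2 = -15/2)
s(E) = -23/2 (s(E) = -4 - 15/2 = -23/2)
(s(69) + 3773)/(h(26) - 1227) = (-23/2 + 3773)/(8*26*(-29 + 26) - 1227) = 7523/(2*(8*26*(-3) - 1227)) = 7523/(2*(-624 - 1227)) = (7523/2)/(-1851) = (7523/2)*(-1/1851) = -7523/3702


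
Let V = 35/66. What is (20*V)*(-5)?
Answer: -1750/33 ≈ -53.030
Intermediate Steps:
V = 35/66 (V = 35*(1/66) = 35/66 ≈ 0.53030)
(20*V)*(-5) = (20*(35/66))*(-5) = (350/33)*(-5) = -1750/33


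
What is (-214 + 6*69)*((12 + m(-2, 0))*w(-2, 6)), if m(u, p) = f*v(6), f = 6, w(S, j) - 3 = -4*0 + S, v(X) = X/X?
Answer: 3600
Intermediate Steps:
v(X) = 1
w(S, j) = 3 + S (w(S, j) = 3 + (-4*0 + S) = 3 + (0 + S) = 3 + S)
m(u, p) = 6 (m(u, p) = 6*1 = 6)
(-214 + 6*69)*((12 + m(-2, 0))*w(-2, 6)) = (-214 + 6*69)*((12 + 6)*(3 - 2)) = (-214 + 414)*(18*1) = 200*18 = 3600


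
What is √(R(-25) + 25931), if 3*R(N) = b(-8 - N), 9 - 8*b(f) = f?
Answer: 4*√14586/3 ≈ 161.03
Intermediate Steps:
b(f) = 9/8 - f/8
R(N) = 17/24 + N/24 (R(N) = (9/8 - (-8 - N)/8)/3 = (9/8 + (1 + N/8))/3 = (17/8 + N/8)/3 = 17/24 + N/24)
√(R(-25) + 25931) = √((17/24 + (1/24)*(-25)) + 25931) = √((17/24 - 25/24) + 25931) = √(-⅓ + 25931) = √(77792/3) = 4*√14586/3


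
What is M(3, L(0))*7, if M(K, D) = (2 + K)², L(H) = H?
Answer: 175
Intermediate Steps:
M(3, L(0))*7 = (2 + 3)²*7 = 5²*7 = 25*7 = 175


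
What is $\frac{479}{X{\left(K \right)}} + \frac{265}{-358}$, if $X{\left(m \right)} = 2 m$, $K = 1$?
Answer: $\frac{42738}{179} \approx 238.76$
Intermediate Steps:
$\frac{479}{X{\left(K \right)}} + \frac{265}{-358} = \frac{479}{2 \cdot 1} + \frac{265}{-358} = \frac{479}{2} + 265 \left(- \frac{1}{358}\right) = 479 \cdot \frac{1}{2} - \frac{265}{358} = \frac{479}{2} - \frac{265}{358} = \frac{42738}{179}$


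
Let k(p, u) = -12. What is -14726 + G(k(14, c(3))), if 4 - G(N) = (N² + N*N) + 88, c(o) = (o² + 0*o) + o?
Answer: -15098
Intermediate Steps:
c(o) = o + o² (c(o) = (o² + 0) + o = o² + o = o + o²)
G(N) = -84 - 2*N² (G(N) = 4 - ((N² + N*N) + 88) = 4 - ((N² + N²) + 88) = 4 - (2*N² + 88) = 4 - (88 + 2*N²) = 4 + (-88 - 2*N²) = -84 - 2*N²)
-14726 + G(k(14, c(3))) = -14726 + (-84 - 2*(-12)²) = -14726 + (-84 - 2*144) = -14726 + (-84 - 288) = -14726 - 372 = -15098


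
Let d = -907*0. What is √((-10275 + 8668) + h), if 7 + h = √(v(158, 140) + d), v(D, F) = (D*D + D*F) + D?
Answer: √(-1614 + √47242) ≈ 37.372*I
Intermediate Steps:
v(D, F) = D + D² + D*F (v(D, F) = (D² + D*F) + D = D + D² + D*F)
d = 0
h = -7 + √47242 (h = -7 + √(158*(1 + 158 + 140) + 0) = -7 + √(158*299 + 0) = -7 + √(47242 + 0) = -7 + √47242 ≈ 210.35)
√((-10275 + 8668) + h) = √((-10275 + 8668) + (-7 + √47242)) = √(-1607 + (-7 + √47242)) = √(-1614 + √47242)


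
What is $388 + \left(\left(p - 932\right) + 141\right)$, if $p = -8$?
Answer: $-411$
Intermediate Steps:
$388 + \left(\left(p - 932\right) + 141\right) = 388 + \left(\left(-8 - 932\right) + 141\right) = 388 + \left(-940 + 141\right) = 388 - 799 = -411$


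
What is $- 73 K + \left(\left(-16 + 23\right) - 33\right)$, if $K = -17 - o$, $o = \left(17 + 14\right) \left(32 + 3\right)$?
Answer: $80420$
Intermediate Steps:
$o = 1085$ ($o = 31 \cdot 35 = 1085$)
$K = -1102$ ($K = -17 - 1085 = -1102$)
$- 73 K + \left(\left(-16 + 23\right) - 33\right) = \left(-73\right) \left(-1102\right) + \left(\left(-16 + 23\right) - 33\right) = 80446 + \left(7 - 33\right) = 80446 - 26 = 80420$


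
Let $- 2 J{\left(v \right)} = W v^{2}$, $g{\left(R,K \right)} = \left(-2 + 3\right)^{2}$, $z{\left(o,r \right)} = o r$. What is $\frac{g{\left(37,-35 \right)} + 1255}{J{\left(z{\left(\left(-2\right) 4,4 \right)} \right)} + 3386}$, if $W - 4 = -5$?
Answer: $\frac{628}{1949} \approx 0.32222$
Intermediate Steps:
$W = -1$ ($W = 4 - 5 = -1$)
$g{\left(R,K \right)} = 1$ ($g{\left(R,K \right)} = 1^{2} = 1$)
$J{\left(v \right)} = \frac{v^{2}}{2}$ ($J{\left(v \right)} = - \frac{\left(-1\right) v^{2}}{2} = \frac{v^{2}}{2}$)
$\frac{g{\left(37,-35 \right)} + 1255}{J{\left(z{\left(\left(-2\right) 4,4 \right)} \right)} + 3386} = \frac{1 + 1255}{\frac{\left(\left(-2\right) 4 \cdot 4\right)^{2}}{2} + 3386} = \frac{1256}{\frac{\left(\left(-8\right) 4\right)^{2}}{2} + 3386} = \frac{1256}{\frac{\left(-32\right)^{2}}{2} + 3386} = \frac{1256}{\frac{1}{2} \cdot 1024 + 3386} = \frac{1256}{512 + 3386} = \frac{1256}{3898} = 1256 \cdot \frac{1}{3898} = \frac{628}{1949}$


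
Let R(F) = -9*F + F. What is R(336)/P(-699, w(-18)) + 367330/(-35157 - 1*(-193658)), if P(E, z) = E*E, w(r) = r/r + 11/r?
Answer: 59683918214/25814582367 ≈ 2.3120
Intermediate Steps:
w(r) = 1 + 11/r
P(E, z) = E**2
R(F) = -8*F
R(336)/P(-699, w(-18)) + 367330/(-35157 - 1*(-193658)) = (-8*336)/((-699)**2) + 367330/(-35157 - 1*(-193658)) = -2688/488601 + 367330/(-35157 + 193658) = -2688*1/488601 + 367330/158501 = -896/162867 + 367330*(1/158501) = -896/162867 + 367330/158501 = 59683918214/25814582367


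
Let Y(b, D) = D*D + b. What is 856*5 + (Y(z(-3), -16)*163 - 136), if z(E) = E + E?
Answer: 44894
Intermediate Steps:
z(E) = 2*E
Y(b, D) = b + D² (Y(b, D) = D² + b = b + D²)
856*5 + (Y(z(-3), -16)*163 - 136) = 856*5 + ((2*(-3) + (-16)²)*163 - 136) = 4280 + ((-6 + 256)*163 - 136) = 4280 + (250*163 - 136) = 4280 + (40750 - 136) = 4280 + 40614 = 44894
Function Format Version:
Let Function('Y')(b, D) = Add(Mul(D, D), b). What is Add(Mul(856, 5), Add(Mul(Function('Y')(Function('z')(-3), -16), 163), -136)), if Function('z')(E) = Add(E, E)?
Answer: 44894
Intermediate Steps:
Function('z')(E) = Mul(2, E)
Function('Y')(b, D) = Add(b, Pow(D, 2)) (Function('Y')(b, D) = Add(Pow(D, 2), b) = Add(b, Pow(D, 2)))
Add(Mul(856, 5), Add(Mul(Function('Y')(Function('z')(-3), -16), 163), -136)) = Add(Mul(856, 5), Add(Mul(Add(Mul(2, -3), Pow(-16, 2)), 163), -136)) = Add(4280, Add(Mul(Add(-6, 256), 163), -136)) = Add(4280, Add(Mul(250, 163), -136)) = Add(4280, Add(40750, -136)) = Add(4280, 40614) = 44894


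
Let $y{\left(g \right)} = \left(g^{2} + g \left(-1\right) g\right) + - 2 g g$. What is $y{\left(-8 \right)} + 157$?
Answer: $29$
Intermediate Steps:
$y{\left(g \right)} = - 2 g^{2}$ ($y{\left(g \right)} = \left(g^{2} + - g g\right) - 2 g^{2} = \left(g^{2} - g^{2}\right) - 2 g^{2} = 0 - 2 g^{2} = - 2 g^{2}$)
$y{\left(-8 \right)} + 157 = - 2 \left(-8\right)^{2} + 157 = \left(-2\right) 64 + 157 = -128 + 157 = 29$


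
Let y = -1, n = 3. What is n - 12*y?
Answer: 15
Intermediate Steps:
n - 12*y = 3 - 12*(-1) = 3 + 12 = 15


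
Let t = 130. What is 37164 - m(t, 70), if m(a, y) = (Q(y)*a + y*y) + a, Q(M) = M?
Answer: 23034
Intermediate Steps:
m(a, y) = a + y² + a*y (m(a, y) = (y*a + y*y) + a = (a*y + y²) + a = (y² + a*y) + a = a + y² + a*y)
37164 - m(t, 70) = 37164 - (130 + 70² + 130*70) = 37164 - (130 + 4900 + 9100) = 37164 - 1*14130 = 37164 - 14130 = 23034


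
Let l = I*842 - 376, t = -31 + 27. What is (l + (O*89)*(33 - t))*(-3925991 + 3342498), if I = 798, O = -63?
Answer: -270788014933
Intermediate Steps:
t = -4
l = 671540 (l = 798*842 - 376 = 671916 - 376 = 671540)
(l + (O*89)*(33 - t))*(-3925991 + 3342498) = (671540 + (-63*89)*(33 - 1*(-4)))*(-3925991 + 3342498) = (671540 - 5607*(33 + 4))*(-583493) = (671540 - 5607*37)*(-583493) = (671540 - 207459)*(-583493) = 464081*(-583493) = -270788014933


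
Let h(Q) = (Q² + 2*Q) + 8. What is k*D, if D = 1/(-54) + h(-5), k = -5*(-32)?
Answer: 99280/27 ≈ 3677.0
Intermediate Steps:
h(Q) = 8 + Q² + 2*Q
k = 160
D = 1241/54 (D = 1/(-54) + (8 + (-5)² + 2*(-5)) = -1/54 + (8 + 25 - 10) = -1/54 + 23 = 1241/54 ≈ 22.981)
k*D = 160*(1241/54) = 99280/27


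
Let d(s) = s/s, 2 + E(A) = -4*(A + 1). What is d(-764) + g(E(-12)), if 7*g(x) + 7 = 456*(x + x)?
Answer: 5472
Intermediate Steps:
E(A) = -6 - 4*A (E(A) = -2 - 4*(A + 1) = -2 - 4*(1 + A) = -2 + (-4 - 4*A) = -6 - 4*A)
d(s) = 1
g(x) = -1 + 912*x/7 (g(x) = -1 + (456*(x + x))/7 = -1 + (456*(2*x))/7 = -1 + (912*x)/7 = -1 + 912*x/7)
d(-764) + g(E(-12)) = 1 + (-1 + 912*(-6 - 4*(-12))/7) = 1 + (-1 + 912*(-6 + 48)/7) = 1 + (-1 + (912/7)*42) = 1 + (-1 + 5472) = 1 + 5471 = 5472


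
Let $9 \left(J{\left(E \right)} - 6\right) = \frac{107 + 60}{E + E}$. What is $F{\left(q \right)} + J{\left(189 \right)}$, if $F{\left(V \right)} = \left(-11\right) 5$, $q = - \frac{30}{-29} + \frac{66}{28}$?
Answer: $- \frac{166531}{3402} \approx -48.951$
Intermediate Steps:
$q = \frac{1377}{406}$ ($q = \left(-30\right) \left(- \frac{1}{29}\right) + 66 \cdot \frac{1}{28} = \frac{30}{29} + \frac{33}{14} = \frac{1377}{406} \approx 3.3916$)
$F{\left(V \right)} = -55$
$J{\left(E \right)} = 6 + \frac{167}{18 E}$ ($J{\left(E \right)} = 6 + \frac{\left(107 + 60\right) \frac{1}{E + E}}{9} = 6 + \frac{167 \frac{1}{2 E}}{9} = 6 + \frac{\frac{167}{2} \frac{1}{E}}{9} = 6 + \frac{167}{18 E}$)
$F{\left(q \right)} + J{\left(189 \right)} = -55 + \left(6 + \frac{167}{18 \cdot 189}\right) = -55 + \left(6 + \frac{167}{18} \cdot \frac{1}{189}\right) = -55 + \left(6 + \frac{167}{3402}\right) = -55 + \frac{20579}{3402} = - \frac{166531}{3402}$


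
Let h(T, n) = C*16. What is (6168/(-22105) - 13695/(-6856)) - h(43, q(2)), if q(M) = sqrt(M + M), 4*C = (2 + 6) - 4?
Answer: -2164389913/151551880 ≈ -14.282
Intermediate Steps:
C = 1 (C = ((2 + 6) - 4)/4 = (8 - 4)/4 = (1/4)*4 = 1)
q(M) = sqrt(2)*sqrt(M) (q(M) = sqrt(2*M) = sqrt(2)*sqrt(M))
h(T, n) = 16 (h(T, n) = 1*16 = 16)
(6168/(-22105) - 13695/(-6856)) - h(43, q(2)) = (6168/(-22105) - 13695/(-6856)) - 1*16 = (6168*(-1/22105) - 13695*(-1/6856)) - 16 = (-6168/22105 + 13695/6856) - 16 = 260440167/151551880 - 16 = -2164389913/151551880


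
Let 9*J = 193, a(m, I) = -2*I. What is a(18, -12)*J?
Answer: 1544/3 ≈ 514.67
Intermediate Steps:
J = 193/9 (J = (⅑)*193 = 193/9 ≈ 21.444)
a(18, -12)*J = -2*(-12)*(193/9) = 24*(193/9) = 1544/3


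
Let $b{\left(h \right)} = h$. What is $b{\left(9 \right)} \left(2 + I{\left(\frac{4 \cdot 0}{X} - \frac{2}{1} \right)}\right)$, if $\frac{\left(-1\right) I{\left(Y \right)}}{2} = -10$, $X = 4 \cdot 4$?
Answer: $198$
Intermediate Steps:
$X = 16$
$I{\left(Y \right)} = 20$ ($I{\left(Y \right)} = \left(-2\right) \left(-10\right) = 20$)
$b{\left(9 \right)} \left(2 + I{\left(\frac{4 \cdot 0}{X} - \frac{2}{1} \right)}\right) = 9 \left(2 + 20\right) = 9 \cdot 22 = 198$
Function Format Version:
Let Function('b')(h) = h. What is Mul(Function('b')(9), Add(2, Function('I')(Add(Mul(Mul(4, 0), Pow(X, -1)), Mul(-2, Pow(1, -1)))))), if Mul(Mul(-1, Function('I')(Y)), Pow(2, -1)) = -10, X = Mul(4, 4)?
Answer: 198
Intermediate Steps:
X = 16
Function('I')(Y) = 20 (Function('I')(Y) = Mul(-2, -10) = 20)
Mul(Function('b')(9), Add(2, Function('I')(Add(Mul(Mul(4, 0), Pow(X, -1)), Mul(-2, Pow(1, -1)))))) = Mul(9, Add(2, 20)) = Mul(9, 22) = 198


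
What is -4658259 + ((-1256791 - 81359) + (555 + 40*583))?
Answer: -5972534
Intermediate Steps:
-4658259 + ((-1256791 - 81359) + (555 + 40*583)) = -4658259 + (-1338150 + (555 + 23320)) = -4658259 + (-1338150 + 23875) = -4658259 - 1314275 = -5972534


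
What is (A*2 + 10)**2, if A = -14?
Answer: 324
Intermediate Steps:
(A*2 + 10)**2 = (-14*2 + 10)**2 = (-28 + 10)**2 = (-18)**2 = 324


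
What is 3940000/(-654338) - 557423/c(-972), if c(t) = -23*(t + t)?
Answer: -270454165487/14628380328 ≈ -18.488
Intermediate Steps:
c(t) = -46*t
3940000/(-654338) - 557423/c(-972) = 3940000/(-654338) - 557423/((-46*(-972))) = 3940000*(-1/654338) - 557423/44712 = -1970000/327169 - 557423*1/44712 = -1970000/327169 - 557423/44712 = -270454165487/14628380328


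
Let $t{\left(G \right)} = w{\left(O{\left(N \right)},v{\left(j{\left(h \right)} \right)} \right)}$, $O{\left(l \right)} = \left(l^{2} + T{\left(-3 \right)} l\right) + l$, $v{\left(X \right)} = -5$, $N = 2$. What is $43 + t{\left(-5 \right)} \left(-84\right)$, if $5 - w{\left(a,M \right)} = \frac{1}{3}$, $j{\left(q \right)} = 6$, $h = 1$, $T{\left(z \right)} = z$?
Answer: $-349$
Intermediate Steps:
$O{\left(l \right)} = l^{2} - 2 l$ ($O{\left(l \right)} = \left(l^{2} - 3 l\right) + l = l^{2} - 2 l$)
$w{\left(a,M \right)} = \frac{14}{3}$ ($w{\left(a,M \right)} = 5 - \frac{1}{3} = \frac{14}{3}$)
$t{\left(G \right)} = \frac{14}{3}$
$43 + t{\left(-5 \right)} \left(-84\right) = 43 + \frac{14}{3} \left(-84\right) = 43 - 392 = -349$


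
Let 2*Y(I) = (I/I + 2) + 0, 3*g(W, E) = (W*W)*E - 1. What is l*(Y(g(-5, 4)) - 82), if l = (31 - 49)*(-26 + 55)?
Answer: 42021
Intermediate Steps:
l = -522 (l = -18*29 = -522)
g(W, E) = -⅓ + E*W²/3 (g(W, E) = ((W*W)*E - 1)/3 = (W²*E - 1)/3 = (E*W² - 1)/3 = (-1 + E*W²)/3 = -⅓ + E*W²/3)
Y(I) = 3/2 (Y(I) = ((I/I + 2) + 0)/2 = ((1 + 2) + 0)/2 = (3 + 0)/2 = (½)*3 = 3/2)
l*(Y(g(-5, 4)) - 82) = -522*(3/2 - 82) = -522*(-161/2) = 42021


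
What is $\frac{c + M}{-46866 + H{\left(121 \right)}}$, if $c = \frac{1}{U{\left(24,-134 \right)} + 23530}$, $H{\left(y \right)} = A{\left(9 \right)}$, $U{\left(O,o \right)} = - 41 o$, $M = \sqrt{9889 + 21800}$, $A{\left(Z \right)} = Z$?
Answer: $- \frac{1}{1359977568} - \frac{\sqrt{3521}}{15619} \approx -0.0037991$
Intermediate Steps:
$M = 3 \sqrt{3521}$ ($M = \sqrt{31689} = 3 \sqrt{3521} \approx 178.01$)
$H{\left(y \right)} = 9$
$c = \frac{1}{29024}$ ($c = \frac{1}{\left(-41\right) \left(-134\right) + 23530} = \frac{1}{5494 + 23530} = \frac{1}{29024} \approx 3.4454 \cdot 10^{-5}$)
$\frac{c + M}{-46866 + H{\left(121 \right)}} = \frac{\frac{1}{29024} + 3 \sqrt{3521}}{-46866 + 9} = \frac{\frac{1}{29024} + 3 \sqrt{3521}}{-46857} = \left(\frac{1}{29024} + 3 \sqrt{3521}\right) \left(- \frac{1}{46857}\right) = - \frac{1}{1359977568} - \frac{\sqrt{3521}}{15619}$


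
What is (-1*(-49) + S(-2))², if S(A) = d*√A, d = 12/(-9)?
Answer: 21577/9 - 392*I*√2/3 ≈ 2397.4 - 184.79*I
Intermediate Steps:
d = -4/3 (d = 12*(-⅑) = -4/3 ≈ -1.3333)
S(A) = -4*√A/3
(-1*(-49) + S(-2))² = (-1*(-49) - 4*I*√2/3)² = (49 - 4*I*√2/3)²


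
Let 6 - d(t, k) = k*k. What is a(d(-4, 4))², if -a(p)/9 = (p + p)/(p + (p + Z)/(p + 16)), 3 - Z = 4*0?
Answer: 1166400/4489 ≈ 259.83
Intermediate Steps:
Z = 3 (Z = 3 - 4*0 = 3 - 1*0 = 3 + 0 = 3)
d(t, k) = 6 - k² (d(t, k) = 6 - k*k = 6 - k²)
a(p) = -18*p/(p + (3 + p)/(16 + p)) (a(p) = -9*(p + p)/(p + (p + 3)/(p + 16)) = -9*2*p/(p + (3 + p)/(16 + p)) = -18*p/(p + (3 + p)/(16 + p)))
a(d(-4, 4))² = (-18*(6 - 1*4²)*(16 + (6 - 1*4²))/(3 + (6 - 1*4²)² + 17*(6 - 1*4²)))² = (-18*(6 - 1*16)*(16 + (6 - 1*16))/(3 + (6 - 1*16)² + 17*(6 - 1*16)))² = (-18*(6 - 16)*(16 + (6 - 16))/(3 + (6 - 16)² + 17*(6 - 16)))² = (-18*(-10)*(16 - 10)/(3 + (-10)² + 17*(-10)))² = (-18*(-10)*6/(3 + 100 - 170))² = (-18*(-10)*6/(-67))² = (-18*(-10)*(-1/67)*6)² = (-1080/67)² = 1166400/4489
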